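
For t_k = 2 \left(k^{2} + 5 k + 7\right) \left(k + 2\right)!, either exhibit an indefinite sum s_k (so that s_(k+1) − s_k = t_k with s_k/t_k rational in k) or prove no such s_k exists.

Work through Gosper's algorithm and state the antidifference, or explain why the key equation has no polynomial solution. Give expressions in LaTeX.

s_k = 2 \left(k + 2\right) \left(k + 2\right)!

t_(k+1)/t_k = (k + 3)*(5*k + (k + 1)**2 + 12)/(k**2 + 5*k + 7).
Gosper form: A/B · C(k+1)/C(k) with A=k + 3, B=1, C=k**2 + 5*k + 7.
Key eq: (k + 3)·f(k+1) = (1)·f(k) + (k**2 + 5*k + 7).
Degrees (1,0,2) ⇒ d ≤ 1.
Solving with deg f ≤ 1: f(k) = k + 2.
Certificate R = B(k−1)f/C = (k + 2)/(k**2 + 5*k + 7) gives s_k = 2*(k + 2)*factorial(k + 2).
s_(k+1) − s_k = 2*(k**2 + 5*k + 7)*factorial(k + 2) = t_k.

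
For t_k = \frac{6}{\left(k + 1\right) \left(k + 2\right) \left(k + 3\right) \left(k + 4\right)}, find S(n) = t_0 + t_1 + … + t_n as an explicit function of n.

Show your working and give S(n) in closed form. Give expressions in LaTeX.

Ratio r(k) = (k + 1)/(k + 5).
Normal form (A,B,C) = (k + 1, k + 5, 1).
Need (k + 1)·f(k+1) − (k + 4)·f(k) = 1.
Degrees (1,1,0) ⇒ d ≤ 3.
A polynomial solution: f(k) = k*(k**2 + 6*k + 11)/18.
Then R = B(k−1)f/C = k*(k + 4)*(k**2 + 6*k + 11)/18, so s_k = R(k)·t_k = k*(k**2 + 6*k + 11)/(3*(k + 1)*(k + 2)*(k + 3)).
Verify: 6/(k**4 + 10*k**3 + 35*k**2 + 50*k + 24) matches t_k.
Evaluate: s_(n+1) = (n**3 + 9*n**2 + 26*n + 18)/(3*(n**3 + 9*n**2 + 26*n + 24)); subtract s_(0) = 0 ⇒ S(n) = (n**3 + 9*n**2 + 26*n + 18)/(3*(n**3 + 9*n**2 + 26*n + 24)).

S(n) = \frac{n^{3} + 9 n^{2} + 26 n + 18}{3 \left(n^{3} + 9 n^{2} + 26 n + 24\right)}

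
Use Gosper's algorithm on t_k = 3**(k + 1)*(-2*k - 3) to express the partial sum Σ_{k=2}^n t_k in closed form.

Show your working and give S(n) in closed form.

The ratio is 3*(2*k + 5)/(2*k + 3).
So A=3 and B=1, with C=k + 3/2.
Key eq: (3)·f(k+1) = (1)·f(k) + (k + 3/2).
From deg A=0, deg B=0, deg C=1: d=1.
Solving with deg f ≤ 1: f(k) = k/2.
So s_k = (B(k−1)f/C)·t_k = (k/(2*k + 3))·t_k = -3**(k + 1)*k.
Δs = 3**(k + 1)*(-2*k - 3), as required.
Telescope: S(n) = s_(n+1) − s_(2) = 3**(n + 2)*(-n - 1) − (-54) = -9*3**n*n - 9*3**n + 54.

S(n) = -9*3**n*n - 9*3**n + 54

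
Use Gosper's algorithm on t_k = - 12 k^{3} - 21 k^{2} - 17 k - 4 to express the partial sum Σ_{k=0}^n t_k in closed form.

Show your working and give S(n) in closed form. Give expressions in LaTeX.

Compute t_(k+1)/t_k: get (12*k**3 + 57*k**2 + 95*k + 54)/(12*k**3 + 21*k**2 + 17*k + 4).
Normal form (A,B,C) = (1, 1, k**3 + 7*k**2/4 + 17*k/12 + 1/3).
Need (1)·f(k+1) − (1)·f(k) = k**3 + 7*k**2/4 + 17*k/12 + 1/3.
d = 4 from the (0,0,3) case.
A polynomial solution: f(k) = k*(3*k**3 + k**2 + k - 1)/12.
Then R = B(k−1)f/C = k*(3*k**3 + k**2 + k - 1)/(12*k**3 + 21*k**2 + 17*k + 4), so s_k = R(k)·t_k = k*(-3*k**3 - k**2 - k + 1).
s_(k+1) − s_k = -12*k**3 - 21*k**2 - 17*k - 4 = t_k.
Telescope: S(n) = s_(n+1) − s_(0) = -3*n**4 - 13*n**3 - 22*n**2 - 16*n - 4 − (0) = -3*n**4 - 13*n**3 - 22*n**2 - 16*n - 4.

S(n) = - 3 n^{4} - 13 n^{3} - 22 n^{2} - 16 n - 4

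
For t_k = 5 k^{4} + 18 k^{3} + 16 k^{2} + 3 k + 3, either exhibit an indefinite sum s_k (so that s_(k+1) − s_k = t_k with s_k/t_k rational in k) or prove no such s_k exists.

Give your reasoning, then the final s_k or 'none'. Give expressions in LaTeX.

r(k) = (5*k**4 + 38*k**3 + 100*k**2 + 109*k + 45)/(5*k**4 + 18*k**3 + 16*k**2 + 3*k + 3) after simplifying.
Gosper form: A/B · C(k+1)/C(k) with A=1, B=1, C=k**4 + 18*k**3/5 + 16*k**2/5 + 3*k/5 + 3/5.
Solve (1)·f(k+1) − (1)·f(k) = k**4 + 18*k**3/5 + 16*k**2/5 + 3*k/5 + 3/5.
Bound: deg f ≤ 5.
A polynomial solution: f(k) = k*(k + 2)*(k**3 - 2*k + 2)/5.
Then R = B(k−1)f/C = k*(k + 2)*(k**3 - 2*k + 2)/(5*k**4 + 18*k**3 + 16*k**2 + 3*k + 3), so s_k = R(k)·t_k = k*(k**4 + 2*k**3 - 2*k**2 - 2*k + 4).
s_(k+1) − s_k = 5*k**4 + 18*k**3 + 16*k**2 + 3*k + 3 = t_k.

s_k = k \left(k^{4} + 2 k^{3} - 2 k^{2} - 2 k + 4\right)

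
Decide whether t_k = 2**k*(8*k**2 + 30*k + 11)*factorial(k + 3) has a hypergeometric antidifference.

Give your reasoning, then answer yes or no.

Step 1: r(k) = 2*(8*k**3 + 78*k**2 + 233*k + 196)/(8*k**2 + 30*k + 11).
Take A(k)=2*k + 8, B(k)=1, C(k)=k**2 + 15*k/4 + 11/8.
Key eq: (2*k + 8)·f(k+1) = (1)·f(k) + (k**2 + 15*k/4 + 11/8).
From deg A=1, deg B=0, deg C=2: d=1.
Solving with deg f ≤ 1: f(k) = (4*k - 3)/8.
R(k) = B(k−1)·f(k)/C(k) = (4*k - 3)/(8*k**2 + 30*k + 11); s_k = R·t_k = 2**k*(4*k - 3)*factorial(k + 3).
s_(k+1) − s_k = 2**k*(8*k**2 + 30*k + 11)*factorial(k + 3) = t_k.

Yes. s_k = 2**k*(4*k - 3)*factorial(k + 3).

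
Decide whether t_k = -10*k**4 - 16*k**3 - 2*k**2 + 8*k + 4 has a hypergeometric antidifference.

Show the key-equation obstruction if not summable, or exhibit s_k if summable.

Yes. s_k = k**2*(-2*k**3 + k**2 + 4*k + 1).

Ratio r(k) = (5*k**4 + 28*k**3 + 55*k**2 + 42*k + 8)/(5*k**4 + 8*k**3 + k**2 - 4*k - 2).
Take A(k)=1, B(k)=1, C(k)=k**4 + 8*k**3/5 + k**2/5 - 4*k/5 - 2/5.
f must satisfy (1)·f(k+1) − (1)·f(k) = k**4 + 8*k**3/5 + k**2/5 - 4*k/5 - 2/5.
From deg A=0, deg B=0, deg C=4: d=5.
Coefficient equations give f(k) = k**2*(k + 1)*(2*k**2 - 3*k - 1)/10.
R(k) = B(k−1)·f(k)/C(k) = k**2*(2*k**2 - 3*k - 1)/(2*(5*k**3 + 3*k**2 - 2*k - 2)); s_k = R·t_k = k**2*(-2*k**3 + k**2 + 4*k + 1).
s_(k+1) − s_k = -10*k**4 - 16*k**3 - 2*k**2 + 8*k + 4 = t_k.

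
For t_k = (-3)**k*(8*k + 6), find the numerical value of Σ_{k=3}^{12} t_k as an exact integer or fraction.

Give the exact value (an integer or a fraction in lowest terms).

Σ = 41452236

The ratio is 3*(-4*k - 7)/(4*k + 3).
Normal form (A,B,C) = (-3, 1, k + 3/4).
Key eq: (-3)·f(k+1) = (1)·f(k) + (k + 3/4).
Bound: deg f ≤ 1.
A polynomial solution: f(k) = -k/4.
R(k) = B(k−1)·f(k)/C(k) = -k/(4*k + 3); s_k = R·t_k = -2*(-3)**k*k.
Verify: (-3)**k*(8*k + 6) matches t_k.
Telescoping: Σ = s_(13) − s_(3) = 41452398 − (162) = 41452236.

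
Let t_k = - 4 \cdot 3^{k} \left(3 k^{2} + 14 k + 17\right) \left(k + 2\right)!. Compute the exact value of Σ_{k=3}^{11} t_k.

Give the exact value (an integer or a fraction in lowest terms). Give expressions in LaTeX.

Σ = -2409166149188146560

r(k) = 3*(3*k**3 + 29*k**2 + 94*k + 102)/(3*k**2 + 14*k + 17) after simplifying.
Normal form (A,B,C) = (3*k + 9, 1, k**2 + 14*k/3 + 17/3).
Key eq: (3*k + 9)·f(k+1) = (1)·f(k) + (k**2 + 14*k/3 + 17/3).
Bound: deg f ≤ 1.
A polynomial solution: f(k) = (k + 1)/3.
R(k) = B(k−1)·f(k)/C(k) = (k + 1)/(3*k**2 + 14*k + 17); s_k = R·t_k = -4*3**k*(k + 1)*factorial(k + 2).
Verify: -4*3**k*(3*k**2 + 14*k + 17)*factorial(k + 2) matches t_k.
Evaluate s at k=12 and k=3: -2409166149188198400 and -51840; difference -2409166149188146560.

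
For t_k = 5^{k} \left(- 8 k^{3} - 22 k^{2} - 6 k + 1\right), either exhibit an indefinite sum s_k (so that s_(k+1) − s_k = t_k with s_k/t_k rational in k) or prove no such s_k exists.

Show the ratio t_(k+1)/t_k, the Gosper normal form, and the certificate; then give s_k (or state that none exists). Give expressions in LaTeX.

Ratio r(k) = 5*(8*k**3 + 46*k**2 + 74*k + 35)/(8*k**3 + 22*k**2 + 6*k - 1).
A = 5, B = 1, C = k**3 + 11*k**2/4 + 3*k/4 - 1/8.
f must satisfy (5)·f(k+1) − (1)·f(k) = k**3 + 11*k**2/4 + 3*k/4 - 1/8.
deg f ≤ 3 (via 0,0,3).
Solving with deg f ≤ 3: f(k) = (k - 1)*(2*k**2 - 1)/8.
Get s_k = R·t_k = 5**k*(-2*k**3 + 2*k**2 + k - 1) with R(k) = B(k−1)f(k)/C(k) = (k - 1)*(2*k**2 - 1)/(8*k**3 + 22*k**2 + 6*k - 1).
Δs = 5**k*(-8*k**3 - 22*k**2 - 6*k + 1), as required.

s_k = 5^{k} \left(- 2 k^{3} + 2 k^{2} + k - 1\right)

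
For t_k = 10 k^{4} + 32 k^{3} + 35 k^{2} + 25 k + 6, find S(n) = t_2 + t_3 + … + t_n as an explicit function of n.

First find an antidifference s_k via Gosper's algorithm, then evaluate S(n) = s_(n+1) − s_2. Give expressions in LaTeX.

S(n) = 2 n^{5} + 13 n^{4} + 31 n^{3} + 38 n^{2} + 24 n - 108

Step 1: r(k) = (10*k**4 + 72*k**3 + 191*k**2 + 231*k + 108)/(10*k**4 + 32*k**3 + 35*k**2 + 25*k + 6).
Take A(k)=1, B(k)=1, C(k)=k**4 + 16*k**3/5 + 7*k**2/2 + 5*k/2 + 3/5.
Key eq: (1)·f(k+1) = (1)·f(k) + (k**4 + 16*k**3/5 + 7*k**2/2 + 5*k/2 + 3/5).
Bound: deg f ≤ 5.
Solve for f: f(k) = k*(2*k**4 + 3*k**3 - k**2 + 3*k - 1)/10 (degree 5 ≤ 5).
Get s_k = R·t_k = k*(2*k**4 + 3*k**3 - k**2 + 3*k - 1) with R(k) = B(k−1)f(k)/C(k) = k*(2*k**4 + 3*k**3 - k**2 + 3*k - 1)/((k + 2)*(10*k**3 + 12*k**2 + 11*k + 3)).
s_(k+1) − s_k = 10*k**4 + 32*k**3 + 35*k**2 + 25*k + 6 = t_k.
s_(n+1) = 2*n**5 + 13*n**4 + 31*n**3 + 38*n**2 + 24*n + 6 and s_(2) = 114, so S(n) = 2*n**5 + 13*n**4 + 31*n**3 + 38*n**2 + 24*n - 108.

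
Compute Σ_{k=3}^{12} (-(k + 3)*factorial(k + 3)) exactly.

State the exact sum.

Ratio r(k) = (k + 4)**2/(k + 3).
Take A(k)=k + 4, B(k)=1, C(k)=k + 3.
Key eq: (k + 4)·f(k+1) = (1)·f(k) + (k + 3).
d = 0 from the (1,0,1) case.
A polynomial solution: f(k) = 1.
Certificate R = B(k−1)f/C = 1/(k + 3) gives s_k = -factorial(k + 3).
Δs = -(k + 3)*factorial(k + 3), as required.
Σ_(k=3)^(12) t_k = s_(13) − s_(3) = -20922789888000 − (-720) = -20922789887280.

Σ = -20922789887280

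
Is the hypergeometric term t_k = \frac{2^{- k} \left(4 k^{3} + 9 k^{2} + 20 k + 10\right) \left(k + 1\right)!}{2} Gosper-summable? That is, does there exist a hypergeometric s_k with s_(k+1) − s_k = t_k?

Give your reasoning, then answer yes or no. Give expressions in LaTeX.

Step 1: r(k) = (4*k**4 + 29*k**3 + 92*k**2 + 143*k + 86)/(2*(4*k**3 + 9*k**2 + 20*k + 10)).
A = k/2 + 1, B = 1, C = k**3 + 9*k**2/4 + 5*k + 5/2.
Solve (k/2 + 1)·f(k+1) − (1)·f(k) = k**3 + 9*k**2/4 + 5*k + 5/2.
From deg A=1, deg B=0, deg C=3: d=2.
Solving with deg f ≤ 2: f(k) = (4*k**2 + k - 1)/2.
R(k) = B(k−1)·f(k)/C(k) = 2*(4*k**2 + k - 1)/(4*k**3 + 9*k**2 + 20*k + 10); s_k = R·t_k = (4*k**2 + k - 1)*factorial(k + 1)/2**k.
Verify: (4*k**3 + 9*k**2 + 20*k + 10)*factorial(k + 1)/(2*2**k) matches t_k.

Yes. s_k = 2^{- k} \left(4 k^{2} + k - 1\right) \left(k + 1\right)!.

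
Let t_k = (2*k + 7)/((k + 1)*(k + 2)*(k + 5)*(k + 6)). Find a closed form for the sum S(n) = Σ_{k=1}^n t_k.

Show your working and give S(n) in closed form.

t_(k+1)/t_k = (k + 1)*(k + 5)*(2*k + 9)/((k + 3)*(k + 7)*(2*k + 7)).
A = k + 1, B = k + 7, C = k**3 + 21*k**2/2 + 73*k/2 + 42.
Need (k + 1)·f(k+1) − (k + 6)·f(k) = k**3 + 21*k**2/2 + 73*k/2 + 42.
deg f ≤ 5 (via 1,1,3).
Solve for f: f(k) = k*(k + 2)*(k + 3)*(k + 4)*(k + 6)/10 (degree 5 ≤ 5).
R(k) = B(k−1)·f(k)/C(k) = k*(k + 2)*(k + 6)**2/(5*(2*k + 7)); s_k = R·t_k = k*(k + 6)/(5*(k**2 + 6*k + 5)).
Verify: (2*k + 7)/(k**4 + 14*k**3 + 65*k**2 + 112*k + 60) matches t_k.
Σ_(k=1)^n t_k = s_(n+1) − s_(1) = ((n**2 + 8*n + 7)/(5*(n**2 + 8*n + 12))) − (7/60), i.e. n*(n + 8)/(12*(n**2 + 8*n + 12)).

S(n) = n*(n + 8)/(12*(n**2 + 8*n + 12))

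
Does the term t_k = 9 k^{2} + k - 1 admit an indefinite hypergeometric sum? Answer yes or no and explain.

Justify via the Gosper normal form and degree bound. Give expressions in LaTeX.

Ratio r(k) = (k + 9*(k + 1)**2)/(9*k**2 + k - 1).
Gosper form: A/B · C(k+1)/C(k) with A=1, B=1, C=k**2 + k/9 - 1/9.
Solve (1)·f(k+1) − (1)·f(k) = k**2 + k/9 - 1/9.
Bound: deg f ≤ 3.
Coefficient equations give f(k) = k**2*(3*k - 4)/9.
Get s_k = R·t_k = k**2*(3*k - 4) with R(k) = B(k−1)f(k)/C(k) = k**2*(3*k - 4)/(9*k**2 + k - 1).
Δs = 9*k**2 + k - 1, as required.

Yes. s_k = k^{2} \left(3 k - 4\right).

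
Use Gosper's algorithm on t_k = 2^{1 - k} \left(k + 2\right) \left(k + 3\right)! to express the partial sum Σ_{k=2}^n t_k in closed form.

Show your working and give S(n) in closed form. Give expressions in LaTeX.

Compute t_(k+1)/t_k: get (k + 3)*(k + 4)/(2*(k + 2)).
Take A(k)=k/2 + 2, B(k)=1, C(k)=k + 2.
f must satisfy (k/2 + 2)·f(k+1) − (1)·f(k) = k + 2.
Degrees (1,0,1) ⇒ d ≤ 0.
A polynomial solution: f(k) = 2.
So s_k = (B(k−1)f/C)·t_k = (2/(k + 2))·t_k = 2**(2 - k)*factorial(k + 3).
Δs = 2**(1 - k)*(k + 2)*factorial(k + 3), as required.
Σ_(k=2)^n t_k = s_(n+1) − s_(2) = (2**(1 - n)*factorial(n + 4)) − (120), i.e. -120 + 2*factorial(n + 4)/2**n.

S(n) = -120 + 2 \cdot 2^{- n} \left(n + 4\right)!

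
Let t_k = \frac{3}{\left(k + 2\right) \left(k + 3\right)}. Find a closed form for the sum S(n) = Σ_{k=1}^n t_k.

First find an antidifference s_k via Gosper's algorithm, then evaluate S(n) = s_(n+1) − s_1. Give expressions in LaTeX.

Ratio r(k) = (k + 2)/(k + 4).
Factor: A=k + 2; B=k + 4; C=1.
Need (k + 2)·f(k+1) − (k + 3)·f(k) = 1.
deg f ≤ 1 (via 1,1,0).
Solving with deg f ≤ 1: f(k) = k/2.
R(k) = B(k−1)·f(k)/C(k) = k*(k + 3)/2; s_k = R·t_k = 3*k/(2*(k + 2)).
s_(k+1) − s_k = 3/(k**2 + 5*k + 6) = t_k.
s_(n+1) = 3*(n + 1)/(2*(n + 3)) and s_(1) = 1/2, so S(n) = n/(n + 3).

S(n) = \frac{n}{n + 3}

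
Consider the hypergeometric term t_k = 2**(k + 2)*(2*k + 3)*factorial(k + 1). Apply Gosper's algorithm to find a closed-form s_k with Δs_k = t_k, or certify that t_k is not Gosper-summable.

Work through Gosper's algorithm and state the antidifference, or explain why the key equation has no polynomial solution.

Compute t_(k+1)/t_k: get 2*(k + 2)*(2*k + 5)/(2*k + 3).
Take A(k)=2*k + 4, B(k)=1, C(k)=k + 3/2.
Need (2*k + 4)·f(k+1) − (1)·f(k) = k + 3/2.
deg f ≤ 0 (via 1,0,1).
Solving with deg f ≤ 0: f(k) = 1/2.
R(k) = B(k−1)·f(k)/C(k) = 1/(2*k + 3); s_k = R·t_k = 2**(k + 2)*factorial(k + 1).
s_(k+1) − s_k = 2**(k + 2)*(2*k + 3)*factorial(k + 1) = t_k.

s_k = 2**(k + 2)*factorial(k + 1)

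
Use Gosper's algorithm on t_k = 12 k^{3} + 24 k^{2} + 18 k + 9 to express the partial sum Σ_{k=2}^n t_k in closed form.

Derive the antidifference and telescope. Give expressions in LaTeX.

The ratio is (4*k**3 + 20*k**2 + 34*k + 21)/(4*k**3 + 8*k**2 + 6*k + 3).
So A=1 and B=1, with C=k**3 + 2*k**2 + 3*k/2 + 3/4.
Set up (1)·f(k+1) − (1)·f(k) − (k**3 + 2*k**2 + 3*k/2 + 3/4) = 0.
d = 4 from the (0,0,3) case.
A polynomial solution: f(k) = k*(3*k**3 + 2*k**2 + 4)/12.
Certificate R = B(k−1)f/C = k*(3*k**3 + 2*k**2 + 4)/(3*(4*k**3 + 8*k**2 + 6*k + 3)) gives s_k = k*(3*k**3 + 2*k**2 + 4).
Check: Δs_k = 12*k**3 + 24*k**2 + 18*k + 9. ✓
Telescope: S(n) = s_(n+1) − s_(2) = 3*n**4 + 14*n**3 + 24*n**2 + 22*n + 9 − (72) = 3*n**4 + 14*n**3 + 24*n**2 + 22*n - 63.

S(n) = 3 n^{4} + 14 n^{3} + 24 n^{2} + 22 n - 63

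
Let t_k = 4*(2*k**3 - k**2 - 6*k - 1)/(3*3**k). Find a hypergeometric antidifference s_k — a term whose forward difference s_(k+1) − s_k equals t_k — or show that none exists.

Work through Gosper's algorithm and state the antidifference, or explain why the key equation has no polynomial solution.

The ratio is (2*k**3 + 5*k**2 - 2*k - 6)/(3*(2*k**3 - k**2 - 6*k - 1)).
Normal form (A,B,C) = (1/3, 1, k**3 - k**2/2 - 3*k - 1/2).
f must satisfy (1/3)·f(k+1) − (1)·f(k) = k**3 - k**2/2 - 3*k - 1/2.
d = 3 from the (0,0,3) case.
A polynomial solution: f(k) = -3*(4*k**3 + 4*k**2 - 2*k + 1)/8.
R(k) = B(k−1)·f(k)/C(k) = -3*(4*k**3 + 4*k**2 - 2*k + 1)/(4*(2*k**3 - k**2 - 6*k - 1)); s_k = R·t_k = (-4*k**3 - 4*k**2 + 2*k - 1)/3**k.
Verify: 4*(2*k**3 - k**2 - 6*k - 1)/(3*3**k) matches t_k.

s_k = (-4*k**3 - 4*k**2 + 2*k - 1)/3**k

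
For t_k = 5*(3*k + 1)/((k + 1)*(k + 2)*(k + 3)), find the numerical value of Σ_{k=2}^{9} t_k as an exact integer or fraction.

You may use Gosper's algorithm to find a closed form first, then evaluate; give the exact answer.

Σ = 70/33

Ratio r(k) = (k + 1)*(3*k + 4)/((k + 4)*(3*k + 1)).
Factor: A=k + 1; B=k + 4; C=k + 1/3.
Key eq: (k + 1)·f(k+1) = (k + 3)·f(k) + (k + 1/3).
d = 2 from the (1,1,1) case.
Solve for f: f(k) = k**2/3 (degree 2 ≤ 2).
R(k) = B(k−1)·f(k)/C(k) = k**2*(k + 3)/(3*k + 1); s_k = R·t_k = 5*k**2/((k + 1)*(k + 2)).
Check: Δs_k = 5*(3*k + 1)/(k**3 + 6*k**2 + 11*k + 6). ✓
Telescoping: Σ = s_(10) − s_(2) = 125/33 − (5/3) = 70/33.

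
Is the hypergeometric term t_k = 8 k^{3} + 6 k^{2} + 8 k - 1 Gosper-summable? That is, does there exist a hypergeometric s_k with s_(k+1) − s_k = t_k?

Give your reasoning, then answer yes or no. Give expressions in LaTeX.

t_(k+1)/t_k = (8*k**3 + 30*k**2 + 44*k + 21)/(8*k**3 + 6*k**2 + 8*k - 1).
Factor: A=1; B=1; C=k**3 + 3*k**2/4 + k - 1/8.
f must satisfy (1)·f(k+1) − (1)·f(k) = k**3 + 3*k**2/4 + k - 1/8.
Degrees (0,0,3) ⇒ d ≤ 4.
Match coefficients ⇒ f(k) = k*(2*k**3 - 2*k**2 + 3*k - 4)/8.
Certificate R = B(k−1)f/C = k*(2*k**3 - 2*k**2 + 3*k - 4)/(8*k**3 + 6*k**2 + 8*k - 1) gives s_k = k*(2*k**3 - 2*k**2 + 3*k - 4).
Δs = 8*k**3 + 6*k**2 + 8*k - 1, as required.

Yes. s_k = k \left(2 k^{3} - 2 k^{2} + 3 k - 4\right).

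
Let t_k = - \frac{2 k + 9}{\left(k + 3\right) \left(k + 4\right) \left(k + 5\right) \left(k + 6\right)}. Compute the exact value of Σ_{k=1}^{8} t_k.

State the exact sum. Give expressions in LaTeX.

Σ = -1/28

r(k) = (k + 3)*(2*k + 11)/((k + 7)*(2*k + 9)) after simplifying.
Normal form (A,B,C) = (k + 3, k + 7, k + 9/2).
Need (k + 3)·f(k+1) − (k + 6)·f(k) = k + 9/2.
d = 3 from the (1,1,1) case.
A polynomial solution: f(k) = k*(k + 4)*(k + 8)/30.
Certificate R = B(k−1)f/C = k*(k + 4)*(k + 6)*(k + 8)/(15*(2*k + 9)) gives s_k = k*(-k - 8)/(15*(k**2 + 8*k + 15)).
Δs = (-2*k - 9)/(k**4 + 18*k**3 + 119*k**2 + 342*k + 360), as required.
Telescoping: Σ = s_(9) − s_(1) = -17/280 − (-1/40) = -1/28.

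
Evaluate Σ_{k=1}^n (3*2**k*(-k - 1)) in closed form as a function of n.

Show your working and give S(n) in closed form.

S(n) = -6*2**n*n

Step 1: r(k) = 2*(k + 2)/(k + 1).
So A=2 and B=1, with C=k + 1.
Need (2)·f(k+1) − (1)·f(k) = k + 1.
From deg A=0, deg B=0, deg C=1: d=1.
Solving with deg f ≤ 1: f(k) = k - 1.
So s_k = (B(k−1)f/C)·t_k = ((k - 1)/(k + 1))·t_k = 3*2**k*(1 - k).
Verify: 3*2**k*(-k - 1) matches t_k.
s_(n+1) = -6*2**n*n and s_(1) = 0, so S(n) = -6*2**n*n.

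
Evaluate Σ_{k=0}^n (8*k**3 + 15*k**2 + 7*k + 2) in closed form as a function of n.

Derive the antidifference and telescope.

Step 1: r(k) = (8*k**3 + 39*k**2 + 61*k + 32)/(8*k**3 + 15*k**2 + 7*k + 2).
Take A(k)=1, B(k)=1, C(k)=k**3 + 15*k**2/8 + 7*k/8 + 1/4.
Key eq: (1)·f(k+1) = (1)·f(k) + (k**3 + 15*k**2/8 + 7*k/8 + 1/4).
Degrees (0,0,3) ⇒ d ≤ 4.
Solve for f: f(k) = k*(2*k**3 + k**2 - 2*k + 1)/8 (degree 4 ≤ 4).
Get s_k = R·t_k = k*(2*k**3 + k**2 - 2*k + 1) with R(k) = B(k−1)f(k)/C(k) = k*(2*k**3 + k**2 - 2*k + 1)/(8*k**3 + 15*k**2 + 7*k + 2).
Verify: 8*k**3 + 15*k**2 + 7*k + 2 matches t_k.
Telescope: S(n) = s_(n+1) − s_(0) = 2*n**4 + 9*n**3 + 13*n**2 + 8*n + 2 − (0) = 2*n**4 + 9*n**3 + 13*n**2 + 8*n + 2.

S(n) = 2*n**4 + 9*n**3 + 13*n**2 + 8*n + 2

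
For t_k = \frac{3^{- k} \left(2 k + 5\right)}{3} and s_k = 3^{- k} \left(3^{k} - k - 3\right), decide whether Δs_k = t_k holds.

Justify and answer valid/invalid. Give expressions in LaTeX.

s_(k+1) = (3*3**k - k - 4)/(3*3**k)
s_(k+1) − s_k = (2*k + 5)/(3*3**k)
(s_(k+1) − s_k) − t_k = 0

valid (s_(k+1) − s_k reduces to t_k)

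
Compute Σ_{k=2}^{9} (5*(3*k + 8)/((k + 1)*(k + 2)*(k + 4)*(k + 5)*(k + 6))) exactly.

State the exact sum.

Σ = 26/693

Ratio r(k) = (k + 1)*(k + 4)*(3*k + 11)/((k + 3)*(k + 7)*(3*k + 8)).
Factor: A=k + 1; B=k + 7; C=k**2 + 17*k/3 + 8.
f must satisfy (k + 1)·f(k+1) − (k + 6)·f(k) = k**2 + 17*k/3 + 8.
Bound: deg f ≤ 5.
Solve for f: f(k) = k*(k + 2)*(k + 3)*(k**2 + 10*k + 29)/60 (degree 5 ≤ 5).
Get s_k = R·t_k = k*(k**2 + 10*k + 29)/(4*(k**3 + 10*k**2 + 29*k + 20)) with R(k) = B(k−1)f(k)/C(k) = k*(k + 2)*(k + 6)*(k**2 + 10*k + 29)/(20*(3*k + 8)).
Δs = 5*(3*k + 8)/(k**5 + 18*k**4 + 121*k**3 + 372*k**2 + 508*k + 240), as required.
Sum = s_(10) − s_(2); s_(10) = 229/924, s_(2) = 53/252 ⇒ 26/693.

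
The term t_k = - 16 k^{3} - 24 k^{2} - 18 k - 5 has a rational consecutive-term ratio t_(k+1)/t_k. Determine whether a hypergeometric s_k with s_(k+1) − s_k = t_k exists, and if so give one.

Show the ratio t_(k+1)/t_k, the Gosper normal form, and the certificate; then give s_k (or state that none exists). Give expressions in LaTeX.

Ratio r(k) = (16*k**3 + 72*k**2 + 114*k + 63)/(16*k**3 + 24*k**2 + 18*k + 5).
Normal form (A,B,C) = (1, 1, k**3 + 3*k**2/2 + 9*k/8 + 5/16).
f must satisfy (1)·f(k+1) − (1)·f(k) = k**3 + 3*k**2/2 + 9*k/8 + 5/16.
Bound: deg f ≤ 4.
Match coefficients ⇒ f(k) = k**2*(4*k**2 + 1)/16.
So s_k = (B(k−1)f/C)·t_k = (k**2*(4*k**2 + 1)/((2*k + 1)*(8*k**2 + 8*k + 5)))·t_k = -4*k**4 - k**2.
Δs = -16*k**3 - 24*k**2 - 18*k - 5, as required.

s_k = - 4 k^{4} - k^{2}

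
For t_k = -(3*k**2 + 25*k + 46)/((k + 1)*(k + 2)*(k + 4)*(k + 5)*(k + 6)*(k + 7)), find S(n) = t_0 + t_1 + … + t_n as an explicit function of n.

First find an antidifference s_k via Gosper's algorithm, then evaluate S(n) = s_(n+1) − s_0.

S(n) = (-n**3 - 14*n**2 - 59*n - 46)/(24*(n**3 + 14*n**2 + 59*n + 70))

The ratio is (k + 1)*(k + 4)*(25*k + 3*(k + 1)**2 + 71)/((k + 3)*(k + 8)*(3*k**2 + 25*k + 46)).
Gosper form: A/B · C(k+1)/C(k) with A=k + 1, B=k + 8, C=k**3 + 34*k**2/3 + 121*k/3 + 46.
Key eq: (k + 1)·f(k+1) = (k + 7)·f(k) + (k**3 + 34*k**2/3 + 121*k/3 + 46).
From deg A=1, deg B=1, deg C=3: d=6.
Coefficient equations give f(k) = k*(k + 2)*(k + 3)*(k + 5)*(k**2 + 11*k + 34)/72.
Then R = B(k−1)f/C = k*(k + 2)*(k + 5)*(k + 7)*(k**2 + 11*k + 34)/(24*(3*k**2 + 25*k + 46)), so s_k = R(k)·t_k = k*(-k**2 - 11*k - 34)/(24*(k**3 + 11*k**2 + 34*k + 24)).
Δs = (-3*k**2 - 25*k - 46)/(k**6 + 25*k**5 + 247*k**4 + 1219*k**3 + 3112*k**2 + 3796*k + 1680), as required.
s_(n+1) = (-n**3 - 14*n**2 - 59*n - 46)/(24*(n**3 + 14*n**2 + 59*n + 70)) and s_(0) = 0, so S(n) = (-n**3 - 14*n**2 - 59*n - 46)/(24*(n**3 + 14*n**2 + 59*n + 70)).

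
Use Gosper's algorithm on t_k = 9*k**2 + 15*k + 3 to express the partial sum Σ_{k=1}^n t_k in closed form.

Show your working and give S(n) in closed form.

S(n) = 3*n*(n**2 + 4*n + 4)

Compute t_(k+1)/t_k: get (3*k**2 + 11*k + 9)/(3*k**2 + 5*k + 1).
Take A(k)=1, B(k)=1, C(k)=k**2 + 5*k/3 + 1/3.
Set up (1)·f(k+1) − (1)·f(k) − (k**2 + 5*k/3 + 1/3) = 0.
d = 3 from the (0,0,2) case.
Solving with deg f ≤ 3: f(k) = k*(k**2 + k - 1)/3.
So s_k = (B(k−1)f/C)·t_k = (k*(k**2 + k - 1)/(3*k**2 + 5*k + 1))·t_k = 3*k*(k**2 + k - 1).
Δs = 9*k**2 + 15*k + 3, as required.
Evaluate: s_(n+1) = 3*n**3 + 12*n**2 + 12*n + 3; subtract s_(1) = 3 ⇒ S(n) = 3*n*(n**2 + 4*n + 4).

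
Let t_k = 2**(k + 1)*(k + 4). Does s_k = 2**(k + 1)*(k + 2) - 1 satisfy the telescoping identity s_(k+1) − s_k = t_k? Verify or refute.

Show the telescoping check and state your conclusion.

Valid — Δs_k = t_k.

s_(k+1) = 2**(k + 2)*(k + 3) - 1
s_(k+1) − s_k = 2**(k + 1)*(k + 4)
(s_(k+1) − s_k) − t_k = 0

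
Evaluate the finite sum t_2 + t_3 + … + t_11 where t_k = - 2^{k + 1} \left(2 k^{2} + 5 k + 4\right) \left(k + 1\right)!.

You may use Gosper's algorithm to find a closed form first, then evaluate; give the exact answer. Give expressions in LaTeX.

The ratio is 2*(2*k**3 + 13*k**2 + 29*k + 22)/(2*k**2 + 5*k + 4).
Gosper form: A/B · C(k+1)/C(k) with A=2*k + 4, B=1, C=k**2 + 5*k/2 + 2.
Set up (2*k + 4)·f(k+1) − (1)·f(k) − (k**2 + 5*k/2 + 2) = 0.
deg f ≤ 1 (via 1,0,2).
Solving with deg f ≤ 1: f(k) = k/2.
R(k) = B(k−1)·f(k)/C(k) = k/(2*k**2 + 5*k + 4); s_k = R·t_k = -2**(k + 1)*k*factorial(k + 1).
s_(k+1) − s_k = -2**(k + 1)*(2*k**2 + 5*k + 4)*factorial(k + 1) = t_k.
Evaluate s at k=12 and k=2: -612141052723200 and -96; difference -612141052723104.

Σ = -612141052723104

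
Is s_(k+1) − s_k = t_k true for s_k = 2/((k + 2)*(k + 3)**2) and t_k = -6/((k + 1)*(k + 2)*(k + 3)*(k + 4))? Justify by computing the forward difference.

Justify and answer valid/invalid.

Invalid: residual 4*(4*k + 13)/(k**6 + 17*k**5 + 117*k**4 + 415*k**3 + 794*k**2 + 768*k + 288) ≠ 0.

s_(k+1) = 2/((k + 3)*(k + 4)**2)
s_(k+1) − s_k = 2*(-3*k - 10)/(k**5 + 16*k**4 + 101*k**3 + 314*k**2 + 480*k + 288)
(s_(k+1) − s_k) − t_k = 4*(4*k + 13)/(k**6 + 17*k**5 + 117*k**4 + 415*k**3 + 794*k**2 + 768*k + 288)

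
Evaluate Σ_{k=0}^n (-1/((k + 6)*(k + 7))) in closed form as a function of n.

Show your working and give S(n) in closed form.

S(n) = (-n - 1)/(6*(n + 7))

Ratio r(k) = (k + 6)/(k + 8).
Take A(k)=k + 6, B(k)=k + 8, C(k)=1.
Key eq: (k + 6)·f(k+1) = (k + 7)·f(k) + (1).
Degrees (1,1,0) ⇒ d ≤ 1.
Match coefficients ⇒ f(k) = k/6.
Get s_k = R·t_k = -k/(6*k + 36) with R(k) = B(k−1)f(k)/C(k) = k*(k + 7)/6.
s_(k+1) − s_k = -1/(k**2 + 13*k + 42) = t_k.
s_(n+1) = (-n - 1)/(6*(n + 7)) and s_(0) = 0, so S(n) = (-n - 1)/(6*(n + 7)).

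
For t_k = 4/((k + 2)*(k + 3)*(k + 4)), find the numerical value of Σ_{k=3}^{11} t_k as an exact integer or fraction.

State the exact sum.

The ratio is (k + 2)/(k + 5).
Factor: A=k + 2; B=k + 5; C=1.
Set up (k + 2)·f(k+1) − (k + 4)·f(k) − (1) = 0.
From deg A=1, deg B=1, deg C=0: d=2.
A polynomial solution: f(k) = k*(k + 5)/12.
R(k) = B(k−1)·f(k)/C(k) = k*(k + 4)*(k + 5)/12; s_k = R·t_k = k*(k + 5)/(3*(k + 2)*(k + 3)).
s_(k+1) − s_k = 4/(k**3 + 9*k**2 + 26*k + 24) = t_k.
Σ_(k=3)^(11) t_k = s_(12) − s_(3) = 34/105 − (4/15) = 2/35.

Σ = 2/35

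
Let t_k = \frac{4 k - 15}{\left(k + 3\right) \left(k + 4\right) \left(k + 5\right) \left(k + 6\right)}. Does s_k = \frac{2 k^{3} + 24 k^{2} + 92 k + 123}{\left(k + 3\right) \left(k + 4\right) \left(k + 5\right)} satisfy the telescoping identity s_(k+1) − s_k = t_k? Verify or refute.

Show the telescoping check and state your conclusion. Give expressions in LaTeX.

Valid — Δs_k = t_k.

s_(k+1) = (92*k + 2*(k + 1)**3 + 24*(k + 1)**2 + 215)/((k + 4)*(k + 5)*(k + 6))
s_(k+1) − s_k = (4*k - 15)/(k**4 + 18*k**3 + 119*k**2 + 342*k + 360)
(s_(k+1) − s_k) − t_k = 0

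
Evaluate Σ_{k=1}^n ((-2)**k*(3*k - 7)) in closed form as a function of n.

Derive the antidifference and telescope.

S(n) = 2*(-2)**n*n - 4*(-2)**n + 4

Compute t_(k+1)/t_k: get 2*(4 - 3*k)/(3*k - 7).
Take A(k)=-2, B(k)=1, C(k)=k - 7/3.
Solve (-2)·f(k+1) − (1)·f(k) = k - 7/3.
deg f ≤ 1 (via 0,0,1).
Match coefficients ⇒ f(k) = -(k - 3)/3.
Then R = B(k−1)f/C = -(k - 3)/(3*k - 7), so s_k = R(k)·t_k = (-2)**k*(3 - k).
Δs = (-2)**k*(3*k - 7), as required.
Telescope: S(n) = s_(n+1) − s_(1) = (-2)**(n + 1)*(2 - n) − (-4) = 2*(-2)**n*n - 4*(-2)**n + 4.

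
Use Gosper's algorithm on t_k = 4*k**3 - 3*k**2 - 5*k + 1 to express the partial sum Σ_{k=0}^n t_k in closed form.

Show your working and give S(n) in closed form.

S(n) = n**4 + n**3 - 3*n**2 - 2*n + 1

t_(k+1)/t_k = (4*k**3 + 9*k**2 + k - 3)/(4*k**3 - 3*k**2 - 5*k + 1).
Gosper form: A/B · C(k+1)/C(k) with A=1, B=1, C=k**3 - 3*k**2/4 - 5*k/4 + 1/4.
Key eq: (1)·f(k+1) = (1)·f(k) + (k**3 - 3*k**2/4 - 5*k/4 + 1/4).
Degrees (0,0,3) ⇒ d ≤ 4.
Solve for f: f(k) = k*(k**3 - 3*k**2 + 3)/4 (degree 4 ≤ 4).
Certificate R = B(k−1)f/C = k*(k**3 - 3*k**2 + 3)/(4*k**3 - 3*k**2 - 5*k + 1) gives s_k = k*(k**3 - 3*k**2 + 3).
s_(k+1) − s_k = 4*k**3 - 3*k**2 - 5*k + 1 = t_k.
Σ_(k=0)^n t_k = s_(n+1) − s_(0) = (n**4 + n**3 - 3*n**2 - 2*n + 1) − (0), i.e. n**4 + n**3 - 3*n**2 - 2*n + 1.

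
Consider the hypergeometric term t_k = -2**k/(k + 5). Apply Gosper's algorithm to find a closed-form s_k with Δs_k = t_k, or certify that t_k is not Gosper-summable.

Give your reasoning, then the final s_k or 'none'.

The ratio is 2*(k + 5)/(k + 6).
Normal form (A,B,C) = (2*k + 10, k + 6, 1).
Need (2*k + 10)·f(k+1) − (k + 5)·f(k) = 1.
From deg A=1, deg B=1, deg C=0: d=-1.
Negative degree bound (-1): no f exists, t_k not Gosper-summable.

not Gosper-summable; s_k does not exist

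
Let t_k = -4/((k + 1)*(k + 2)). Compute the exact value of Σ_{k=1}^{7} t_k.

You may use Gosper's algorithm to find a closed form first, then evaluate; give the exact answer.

Step 1: r(k) = (k + 1)/(k + 3).
So A=k + 1 and B=k + 3, with C=1.
f must satisfy (k + 1)·f(k+1) − (k + 2)·f(k) = 1.
deg f ≤ 1 (via 1,1,0).
Solving with deg f ≤ 1: f(k) = k.
Certificate R = B(k−1)f/C = k*(k + 2) gives s_k = -4*k/(k + 1).
Verify: -4/(k**2 + 3*k + 2) matches t_k.
Sum = s_(8) − s_(1); s_(8) = -32/9, s_(1) = -2 ⇒ -14/9.

Σ = -14/9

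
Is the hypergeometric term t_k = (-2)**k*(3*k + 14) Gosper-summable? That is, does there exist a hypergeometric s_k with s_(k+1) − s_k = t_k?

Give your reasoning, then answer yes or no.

Compute t_(k+1)/t_k: get 2*(-3*k - 17)/(3*k + 14).
Factor: A=-2; B=1; C=k + 14/3.
f must satisfy (-2)·f(k+1) − (1)·f(k) = k + 14/3.
deg f ≤ 1 (via 0,0,1).
A polynomial solution: f(k) = -(k + 4)/3.
Certificate R = B(k−1)f/C = -(k + 4)/(3*k + 14) gives s_k = (-2)**k*(-k - 4).
Δs = (-2)**k*(3*k + 14), as required.

Yes. s_k = (-2)**k*(-k - 4).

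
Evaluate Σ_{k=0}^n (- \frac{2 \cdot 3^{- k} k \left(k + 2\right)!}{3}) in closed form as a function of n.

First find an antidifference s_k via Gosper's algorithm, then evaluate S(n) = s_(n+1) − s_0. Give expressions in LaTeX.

The ratio is (k + 1)*(k + 3)/(3*k).
A = k/3 + 1, B = 1, C = k.
Key eq: (k/3 + 1)·f(k+1) = (1)·f(k) + (k).
d = 0 from the (1,0,1) case.
Solve for f: f(k) = 3 (degree 0 ≤ 0).
R(k) = B(k−1)·f(k)/C(k) = 3/k; s_k = R·t_k = -2*factorial(k + 2)/3**k.
Check: Δs_k = -2*k*factorial(k + 2)/(3*3**k). ✓
Telescope: S(n) = s_(n+1) − s_(0) = -2*3**(-n - 1)*factorial(n + 3) − (-4) = 4 - 2*factorial(n + 3)/(3*3**n).

S(n) = 4 - \frac{2 \cdot 3^{- n} \left(n + 3\right)!}{3}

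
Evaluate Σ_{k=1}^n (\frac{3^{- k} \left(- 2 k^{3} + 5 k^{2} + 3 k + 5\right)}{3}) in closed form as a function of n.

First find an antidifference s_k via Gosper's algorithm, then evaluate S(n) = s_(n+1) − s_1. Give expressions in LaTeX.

S(n) = 3^{- n - 1} \left(4 \cdot 3^{n} + n^{3} + 2 n^{2} - 4\right)

r(k) = (2*k**3 + k**2 - 7*k - 11)/(3*(2*k**3 - 5*k**2 - 3*k - 5)) after simplifying.
A = 1/3, B = 1, C = k**3 - 5*k**2/2 - 3*k/2 - 5/2.
f must satisfy (1/3)·f(k+1) − (1)·f(k) = k**3 - 5*k**2/2 - 3*k/2 - 5/2.
deg f ≤ 3 (via 0,0,3).
Solving with deg f ≤ 3: f(k) = -3*(k**3 - k**2 - k - 3)/2.
So s_k = (B(k−1)f/C)·t_k = (-3*(k**3 - k**2 - k - 3)/(2*k**3 - 5*k**2 - 3*k - 5))·t_k = (k**3 - k**2 - k - 3)/3**k.
s_(k+1) − s_k = (-2*k**3 + 5*k**2 + 3*k + 5)/(3*3**k) = t_k.
Evaluate: s_(n+1) = 3**(-n - 1)*(n**3 + 2*n**2 - 4); subtract s_(1) = -4/3 ⇒ S(n) = 3**(-n - 1)*(4*3**n + n**3 + 2*n**2 - 4).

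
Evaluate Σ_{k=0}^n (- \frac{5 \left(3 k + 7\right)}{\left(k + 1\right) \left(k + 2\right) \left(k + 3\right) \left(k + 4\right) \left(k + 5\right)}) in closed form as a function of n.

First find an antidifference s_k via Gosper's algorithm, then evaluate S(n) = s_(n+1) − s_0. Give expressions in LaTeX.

S(n) = \frac{5 \left(- n^{3} - 11 n^{2} - 38 n - 28\right)}{12 \left(n^{3} + 11 n^{2} + 38 n + 40\right)}

t_(k+1)/t_k = (k + 1)*(3*k + 10)/((k + 6)*(3*k + 7)).
Factor: A=k + 1; B=k + 6; C=k + 7/3.
Need (k + 1)·f(k+1) − (k + 5)·f(k) = k + 7/3.
Degrees (1,1,1) ⇒ d ≤ 4.
Match coefficients ⇒ f(k) = k*(k + 2)*(k**2 + 8*k + 19)/36.
Then R = B(k−1)f/C = k*(k + 2)*(k + 5)*(k**2 + 8*k + 19)/(12*(3*k + 7)), so s_k = R(k)·t_k = 5*k*(-k**2 - 8*k - 19)/(12*(k**3 + 8*k**2 + 19*k + 12)).
s_(k+1) − s_k = 5*(-3*k - 7)/(k**5 + 15*k**4 + 85*k**3 + 225*k**2 + 274*k + 120) = t_k.
Σ_(k=0)^n t_k = s_(n+1) − s_(0) = (5*(-n**3 - 11*n**2 - 38*n - 28)/(12*(n**3 + 11*n**2 + 38*n + 40))) − (0), i.e. 5*(-n**3 - 11*n**2 - 38*n - 28)/(12*(n**3 + 11*n**2 + 38*n + 40)).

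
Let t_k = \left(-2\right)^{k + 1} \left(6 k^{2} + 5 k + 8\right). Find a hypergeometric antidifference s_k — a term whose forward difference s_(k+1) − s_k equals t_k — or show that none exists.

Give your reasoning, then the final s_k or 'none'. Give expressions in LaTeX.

s_k = \left(-2\right)^{k + 1} \left(- 2 k^{2} + k - 2\right)

t_(k+1)/t_k = 2*(-6*k**2 - 17*k - 19)/(6*k**2 + 5*k + 8).
Factor: A=-2; B=1; C=k**2 + 5*k/6 + 4/3.
Need (-2)·f(k+1) − (1)·f(k) = k**2 + 5*k/6 + 4/3.
From deg A=0, deg B=0, deg C=2: d=2.
Solving with deg f ≤ 2: f(k) = -(2*k**2 - k + 2)/6.
Then R = B(k−1)f/C = -(2*k**2 - k + 2)/(6*k**2 + 5*k + 8), so s_k = R(k)·t_k = (-2)**(k + 1)*(-2*k**2 + k - 2).
Δs = (-2)**(k + 1)*(6*k**2 + 5*k + 8), as required.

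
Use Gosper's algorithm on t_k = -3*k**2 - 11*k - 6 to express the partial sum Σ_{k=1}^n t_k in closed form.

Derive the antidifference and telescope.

t_(k+1)/t_k = (3*k**2 + 17*k + 20)/(3*k**2 + 11*k + 6).
Factor: A=1; B=1; C=k**2 + 11*k/3 + 2.
Need (1)·f(k+1) − (1)·f(k) = k**2 + 11*k/3 + 2.
deg f ≤ 3 (via 0,0,2).
Match coefficients ⇒ f(k) = k*(k**2 + 4*k + 1)/3.
So s_k = (B(k−1)f/C)·t_k = (k*(k**2 + 4*k + 1)/((k + 3)*(3*k + 2)))·t_k = k*(-k**2 - 4*k - 1).
Δs = -3*k**2 - 11*k - 6, as required.
Σ_(k=1)^n t_k = s_(n+1) − s_(1) = (-n**3 - 7*n**2 - 12*n - 6) − (-6), i.e. n*(-n**2 - 7*n - 12).

S(n) = n*(-n**2 - 7*n - 12)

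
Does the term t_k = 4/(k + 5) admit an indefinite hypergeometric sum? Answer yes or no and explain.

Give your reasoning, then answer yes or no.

No — key equation has no polynomial f.

The ratio is (k + 5)/(k + 6).
Normal form (A,B,C) = (k + 5, k + 6, 1).
f must satisfy (k + 5)·f(k+1) − (k + 5)·f(k) = 1.
From deg A=1, deg B=1, deg C=0: d=0.
Generic f = c0 gives residual -1; -1 = 0 cannot hold, so t_k is not Gosper-summable.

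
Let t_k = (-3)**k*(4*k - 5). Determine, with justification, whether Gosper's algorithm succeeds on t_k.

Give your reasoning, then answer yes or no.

Step 1: r(k) = 3*(1 - 4*k)/(4*k - 5).
Factor: A=-3; B=1; C=k - 5/4.
Key eq: (-3)·f(k+1) = (1)·f(k) + (k - 5/4).
From deg A=0, deg B=0, deg C=1: d=1.
Solving with deg f ≤ 1: f(k) = -(k - 2)/4.
R(k) = B(k−1)·f(k)/C(k) = -(k - 2)/(4*k - 5); s_k = R·t_k = (-3)**k*(2 - k).
Check: Δs_k = (-3)**k*(4*k - 5). ✓

Yes. s_k = (-3)**k*(2 - k).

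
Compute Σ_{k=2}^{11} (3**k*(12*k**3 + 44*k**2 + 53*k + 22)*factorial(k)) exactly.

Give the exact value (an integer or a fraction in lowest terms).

Compute t_(k+1)/t_k: get 3*(12*k**4 + 92*k**3 + 257*k**2 + 308*k + 131)/(12*k**3 + 44*k**2 + 53*k + 22).
Normal form (A,B,C) = (3*k + 3, 1, k**3 + 11*k**2/3 + 53*k/12 + 11/6).
Set up (3*k + 3)·f(k+1) − (1)·f(k) − (k**3 + 11*k**2/3 + 53*k/12 + 11/6) = 0.
d = 2 from the (1,0,3) case.
Solving with deg f ≤ 2: f(k) = (4*k**2 + 4*k - 1)/12.
R(k) = B(k−1)·f(k)/C(k) = (4*k**2 + 4*k - 1)/(12*k**3 + 44*k**2 + 53*k + 22); s_k = R·t_k = 3**k*(4*k**2 + 4*k - 1)*factorial(k).
Δs = 3**k*(12*k**3 + 44*k**2 + 53*k + 22)*factorial(k), as required.
Evaluate s at k=12 and k=2: 158591558637388800 and 414; difference 158591558637388386.

Σ = 158591558637388386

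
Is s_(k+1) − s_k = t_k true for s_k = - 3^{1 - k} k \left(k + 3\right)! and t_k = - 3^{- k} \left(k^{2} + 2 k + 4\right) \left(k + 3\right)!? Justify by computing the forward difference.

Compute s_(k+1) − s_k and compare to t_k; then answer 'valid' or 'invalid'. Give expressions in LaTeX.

s_(k+1) = -(k + 1)*factorial(k + 4)/3**k
s_(k+1) − s_k = -(k**2 + 2*k + 4)*factorial(k + 3)/3**k
(s_(k+1) − s_k) − t_k = 0

valid (s_(k+1) − s_k reduces to t_k)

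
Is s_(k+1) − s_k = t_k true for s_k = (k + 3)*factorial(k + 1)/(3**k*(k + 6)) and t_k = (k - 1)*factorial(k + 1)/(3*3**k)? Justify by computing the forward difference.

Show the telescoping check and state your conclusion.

s_(k+1) = (k + 4)*factorial(k + 2)/(3*3**k*(k + 7))
s_(k+1) − s_k = (k**3 + 9*k**2 + 14*k - 15)*factorial(k + 1)/(3*3**k*(k + 6)*(k + 7))
(s_(k+1) − s_k) − t_k = -(k**2 + 5*k - 9)*factorial(k + 1)/(3**k*(k + 6)*(k + 7))

Invalid: residual -(k**2 + 5*k - 9)*factorial(k + 1)/(3**k*(k + 6)*(k + 7)) ≠ 0.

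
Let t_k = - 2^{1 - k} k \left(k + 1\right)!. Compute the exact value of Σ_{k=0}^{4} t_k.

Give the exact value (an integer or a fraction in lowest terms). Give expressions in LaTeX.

Σ = -86

t_(k+1)/t_k = (k + 1)*(k + 2)/(2*k).
Gosper form: A/B · C(k+1)/C(k) with A=k/2 + 1, B=1, C=k.
Solve (k/2 + 1)·f(k+1) − (1)·f(k) = k.
d = 0 from the (1,0,1) case.
Match coefficients ⇒ f(k) = 2.
So s_k = (B(k−1)f/C)·t_k = (2/k)·t_k = -2**(2 - k)*factorial(k + 1).
Check: Δs_k = -2**(1 - k)*k*factorial(k + 1). ✓
Σ_(k=0)^(4) t_k = s_(5) − s_(0) = -90 − (-4) = -86.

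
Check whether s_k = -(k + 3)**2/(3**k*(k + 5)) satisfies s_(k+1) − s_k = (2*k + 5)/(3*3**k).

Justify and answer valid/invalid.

Invalid: residual 4*(-k**2 - 9*k - 17)/(3*3**k*(k**2 + 11*k + 30)) ≠ 0.

s_(k+1) = -(k + 4)**2/(3*3**k*(k + 6))
s_(k+1) − s_k = (2*k**3 + 23*k**2 + 79*k + 82)/(3*3**k*(k**2 + 11*k + 30))
(s_(k+1) − s_k) − t_k = 4*(-k**2 - 9*k - 17)/(3*3**k*(k**2 + 11*k + 30))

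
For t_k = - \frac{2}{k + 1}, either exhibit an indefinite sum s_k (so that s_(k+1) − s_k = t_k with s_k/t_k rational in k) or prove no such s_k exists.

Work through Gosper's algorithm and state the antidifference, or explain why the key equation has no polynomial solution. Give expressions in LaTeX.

no hypergeometric antidifference exists

r(k) = (k + 1)/(k + 2) after simplifying.
A = k + 1, B = k + 2, C = 1.
Key eq: (k + 1)·f(k+1) = (k + 1)·f(k) + (1).
Degrees (1,1,0) ⇒ d ≤ 0.
f = c0 ⇒ A·f(k+1) − B(k−1)·f(k) − C = -1. The system {-1 = 0} is inconsistent; no antidifference.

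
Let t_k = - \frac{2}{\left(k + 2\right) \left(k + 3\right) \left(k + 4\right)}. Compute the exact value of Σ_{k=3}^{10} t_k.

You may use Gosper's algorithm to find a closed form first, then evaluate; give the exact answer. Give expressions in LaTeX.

Σ = -38/1365

Ratio r(k) = (k + 2)/(k + 5).
Gosper form: A/B · C(k+1)/C(k) with A=k + 2, B=k + 5, C=1.
Solve (k + 2)·f(k+1) − (k + 4)·f(k) = 1.
From deg A=1, deg B=1, deg C=0: d=2.
Solve for f: f(k) = k*(k + 5)/12 (degree 2 ≤ 2).
So s_k = (B(k−1)f/C)·t_k = (k*(k + 4)*(k + 5)/12)·t_k = k*(-k - 5)/(6*(k + 2)*(k + 3)).
s_(k+1) − s_k = -2/(k**3 + 9*k**2 + 26*k + 24) = t_k.
Σ_(k=3)^(10) t_k = s_(11) − s_(3) = -44/273 − (-2/15) = -38/1365.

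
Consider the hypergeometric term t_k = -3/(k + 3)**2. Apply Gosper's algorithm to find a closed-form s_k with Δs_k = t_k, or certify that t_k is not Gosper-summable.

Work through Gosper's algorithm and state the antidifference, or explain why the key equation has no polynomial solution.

no hypergeometric antidifference exists

r(k) = (k + 3)**2/(k + 4)**2 after simplifying.
Normal form (A,B,C) = (k**2 + 6*k + 9, k**2 + 8*k + 16, 1).
Key eq: (k**2 + 6*k + 9)·f(k+1) = (k**2 + 6*k + 9)·f(k) + (1).
From deg A=2, deg B=2, deg C=0: d=0.
Put f(k) = c0: A·f(k+1) − B(k−1)·f(k) − C = -1; need -1 = 0 — inconsistent ⇒ no f, not summable.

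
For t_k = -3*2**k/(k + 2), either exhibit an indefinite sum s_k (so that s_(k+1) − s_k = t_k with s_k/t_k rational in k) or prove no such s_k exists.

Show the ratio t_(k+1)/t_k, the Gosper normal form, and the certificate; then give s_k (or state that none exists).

not Gosper-summable; s_k does not exist

t_(k+1)/t_k = 2*(k + 2)/(k + 3).
Take A(k)=2*k + 4, B(k)=k + 3, C(k)=1.
Need (2*k + 4)·f(k+1) − (k + 2)·f(k) = 1.
deg f ≤ -1 (via 1,1,0).
d = -1 < 0 ⇒ no nonzero polynomial f; not summable.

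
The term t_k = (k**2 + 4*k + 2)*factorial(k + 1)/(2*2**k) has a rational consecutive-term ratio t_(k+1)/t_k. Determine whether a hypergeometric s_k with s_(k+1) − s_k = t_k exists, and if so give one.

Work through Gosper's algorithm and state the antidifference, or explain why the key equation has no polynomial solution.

s_k = (k + 3)*factorial(k + 1)/2**k

Step 1: r(k) = (k + 2)*(4*k + (k + 1)**2 + 6)/(2*(k**2 + 4*k + 2)).
Normal form (A,B,C) = (k/2 + 1, 1, k**2 + 4*k + 2).
Set up (k/2 + 1)·f(k+1) − (1)·f(k) − (k**2 + 4*k + 2) = 0.
deg f ≤ 1 (via 1,0,2).
Solving with deg f ≤ 1: f(k) = 2*(k + 3).
Get s_k = R·t_k = (k + 3)*factorial(k + 1)/2**k with R(k) = B(k−1)f(k)/C(k) = 2*(k + 3)/(k**2 + 4*k + 2).
Δs = (k**2 + 4*k + 2)*factorial(k + 1)/(2*2**k), as required.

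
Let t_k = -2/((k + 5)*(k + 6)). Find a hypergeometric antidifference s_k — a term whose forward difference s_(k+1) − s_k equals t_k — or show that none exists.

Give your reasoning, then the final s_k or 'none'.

s_k = -2*k/(5*k + 25)

Compute t_(k+1)/t_k: get (k + 5)/(k + 7).
Take A(k)=k + 5, B(k)=k + 7, C(k)=1.
Need (k + 5)·f(k+1) − (k + 6)·f(k) = 1.
d = 1 from the (1,1,0) case.
Solving with deg f ≤ 1: f(k) = k/5.
R(k) = B(k−1)·f(k)/C(k) = k*(k + 6)/5; s_k = R·t_k = -2*k/(5*k + 25).
s_(k+1) − s_k = -2/(k**2 + 11*k + 30) = t_k.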